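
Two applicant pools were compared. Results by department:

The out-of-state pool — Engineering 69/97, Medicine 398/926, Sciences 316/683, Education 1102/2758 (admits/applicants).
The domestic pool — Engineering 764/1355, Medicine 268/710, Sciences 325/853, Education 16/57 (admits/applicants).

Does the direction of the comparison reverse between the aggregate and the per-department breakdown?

Yes

Engineering: the out-of-state pool 69/97 = 71.1%, the domestic pool 764/1355 = 56.4% → the out-of-state pool
Medicine: the out-of-state pool 398/926 = 43.0%, the domestic pool 268/710 = 37.7% → the out-of-state pool
Sciences: the out-of-state pool 316/683 = 46.3%, the domestic pool 325/853 = 38.1% → the out-of-state pool
Education: the out-of-state pool 1102/2758 = 40.0%, the domestic pool 16/57 = 28.1% → the out-of-state pool
Overall: the out-of-state pool 1885/4464 = 42.2%, the domestic pool 1373/2975 = 46.2% → the domestic pool
The out-of-state pool wins each department group but the domestic pool wins overall — the comparison reverses. The out-of-state pool's applicants skew toward Education, which has a lower base rate.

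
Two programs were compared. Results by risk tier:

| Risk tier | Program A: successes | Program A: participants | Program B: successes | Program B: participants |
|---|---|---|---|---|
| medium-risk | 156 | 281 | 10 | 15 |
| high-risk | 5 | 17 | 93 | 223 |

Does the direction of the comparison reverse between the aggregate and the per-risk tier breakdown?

Medium-risk: Program A 156/281 = 55.5%, Program B 10/15 = 66.7% → Program B
High-risk: Program A 5/17 = 29.4%, Program B 93/223 = 41.7% → Program B
Overall: Program A 161/298 = 54.0%, Program B 103/238 = 43.3% → Program A
Program B wins each risk group but Program A wins overall — the comparison reverses. Program B's participants skew toward high-risk, which has a lower base rate.

Yes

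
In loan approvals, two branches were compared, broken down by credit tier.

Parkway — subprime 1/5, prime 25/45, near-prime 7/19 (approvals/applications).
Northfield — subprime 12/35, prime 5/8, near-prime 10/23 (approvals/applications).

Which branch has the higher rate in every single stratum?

Subprime: Parkway 1/5 = 20.0%, Northfield 12/35 = 34.3% → Northfield
Prime: Parkway 25/45 = 55.6%, Northfield 5/8 = 62.5% → Northfield
Near-prime: Parkway 7/19 = 36.8%, Northfield 10/23 = 43.5% → Northfield
Northfield has the higher rate in all 3 groups.

Northfield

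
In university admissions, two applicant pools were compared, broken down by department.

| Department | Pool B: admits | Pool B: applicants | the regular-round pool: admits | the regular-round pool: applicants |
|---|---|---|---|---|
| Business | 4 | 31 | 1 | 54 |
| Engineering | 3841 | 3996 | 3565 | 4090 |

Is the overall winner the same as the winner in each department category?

Yes

Business: Pool B 4/31 = 12.9%, the regular-round pool 1/54 = 1.9% → Pool B
Engineering: Pool B 3841/3996 = 96.1%, the regular-round pool 3565/4090 = 87.2% → Pool B
Overall: Pool B 3845/4027 = 95.5%, the regular-round pool 3566/4144 = 86.1% → Pool B
Pool B wins overall and in every department group — no reversal.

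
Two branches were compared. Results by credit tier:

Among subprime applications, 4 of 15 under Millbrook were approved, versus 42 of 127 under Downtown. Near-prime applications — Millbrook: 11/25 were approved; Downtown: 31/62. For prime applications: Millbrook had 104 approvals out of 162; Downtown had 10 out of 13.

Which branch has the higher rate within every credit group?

Downtown

Subprime: Millbrook 4/15 = 26.7%, Downtown 42/127 = 33.1% → Downtown
Near-prime: Millbrook 11/25 = 44.0%, Downtown 31/62 = 50.0% → Downtown
Prime: Millbrook 104/162 = 64.2%, Downtown 10/13 = 76.9% → Downtown
Downtown has the higher rate in all 3 groups.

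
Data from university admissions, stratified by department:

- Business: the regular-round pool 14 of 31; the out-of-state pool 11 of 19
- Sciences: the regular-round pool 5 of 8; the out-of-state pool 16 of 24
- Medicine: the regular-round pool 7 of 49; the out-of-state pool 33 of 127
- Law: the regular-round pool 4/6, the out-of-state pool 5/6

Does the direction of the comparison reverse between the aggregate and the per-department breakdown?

Business: the regular-round pool 14/31 = 45.2%, the out-of-state pool 11/19 = 57.9% → the out-of-state pool
Sciences: the regular-round pool 5/8 = 62.5%, the out-of-state pool 16/24 = 66.7% → the out-of-state pool
Medicine: the regular-round pool 7/49 = 14.3%, the out-of-state pool 33/127 = 26.0% → the out-of-state pool
Law: the regular-round pool 4/6 = 66.7%, the out-of-state pool 5/6 = 83.3% → the out-of-state pool
Overall: the regular-round pool 30/94 = 31.9%, the out-of-state pool 65/176 = 36.9% → the out-of-state pool
The out-of-state pool wins overall and in every department group — no reversal.

No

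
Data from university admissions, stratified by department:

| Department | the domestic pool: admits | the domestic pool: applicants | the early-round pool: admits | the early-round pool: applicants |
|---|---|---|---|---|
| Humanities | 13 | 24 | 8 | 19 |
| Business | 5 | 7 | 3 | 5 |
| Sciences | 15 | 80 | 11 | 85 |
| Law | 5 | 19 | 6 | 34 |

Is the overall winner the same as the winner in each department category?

Humanities: the domestic pool 13/24 = 54.2%, the early-round pool 8/19 = 42.1% → the domestic pool
Business: the domestic pool 5/7 = 71.4%, the early-round pool 3/5 = 60.0% → the domestic pool
Sciences: the domestic pool 15/80 = 18.8%, the early-round pool 11/85 = 12.9% → the domestic pool
Law: the domestic pool 5/19 = 26.3%, the early-round pool 6/34 = 17.6% → the domestic pool
Overall: the domestic pool 38/130 = 29.2%, the early-round pool 28/143 = 19.6% → the domestic pool
The domestic pool wins overall and in every department group — no reversal.

Yes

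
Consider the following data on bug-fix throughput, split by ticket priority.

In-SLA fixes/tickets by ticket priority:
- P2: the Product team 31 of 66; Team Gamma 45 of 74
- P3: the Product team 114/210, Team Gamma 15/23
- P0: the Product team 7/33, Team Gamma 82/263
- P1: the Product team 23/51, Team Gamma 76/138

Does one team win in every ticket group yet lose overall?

P2: the Product team 31/66 = 47.0%, Team Gamma 45/74 = 60.8% → Team Gamma
P3: the Product team 114/210 = 54.3%, Team Gamma 15/23 = 65.2% → Team Gamma
P0: the Product team 7/33 = 21.2%, Team Gamma 82/263 = 31.2% → Team Gamma
P1: the Product team 23/51 = 45.1%, Team Gamma 76/138 = 55.1% → Team Gamma
Overall: the Product team 175/360 = 48.6%, Team Gamma 218/498 = 43.8% → the Product team
Team Gamma wins each ticket group but the Product team wins overall — the comparison reverses. Team Gamma's tickets skew toward P0, which has a lower base rate.

Yes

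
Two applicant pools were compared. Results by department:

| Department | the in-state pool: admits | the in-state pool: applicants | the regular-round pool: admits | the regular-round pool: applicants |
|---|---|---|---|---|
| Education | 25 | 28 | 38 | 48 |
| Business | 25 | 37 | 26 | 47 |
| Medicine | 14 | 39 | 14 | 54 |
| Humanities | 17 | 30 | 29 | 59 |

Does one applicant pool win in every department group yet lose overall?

Education: the in-state pool 25/28 = 89.3%, the regular-round pool 38/48 = 79.2% → the in-state pool
Business: the in-state pool 25/37 = 67.6%, the regular-round pool 26/47 = 55.3% → the in-state pool
Medicine: the in-state pool 14/39 = 35.9%, the regular-round pool 14/54 = 25.9% → the in-state pool
Humanities: the in-state pool 17/30 = 56.7%, the regular-round pool 29/59 = 49.2% → the in-state pool
Overall: the in-state pool 81/134 = 60.4%, the regular-round pool 107/208 = 51.4% → the in-state pool
The in-state pool wins overall and in every department group — no reversal.

No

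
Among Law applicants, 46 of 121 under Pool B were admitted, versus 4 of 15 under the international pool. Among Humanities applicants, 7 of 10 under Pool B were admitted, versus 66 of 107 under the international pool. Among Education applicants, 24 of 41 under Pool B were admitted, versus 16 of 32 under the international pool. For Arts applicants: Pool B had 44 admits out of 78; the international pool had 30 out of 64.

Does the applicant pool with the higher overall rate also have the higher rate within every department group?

Law: Pool B 46/121 = 38.0%, the international pool 4/15 = 26.7% → Pool B
Humanities: Pool B 7/10 = 70.0%, the international pool 66/107 = 61.7% → Pool B
Education: Pool B 24/41 = 58.5%, the international pool 16/32 = 50.0% → Pool B
Arts: Pool B 44/78 = 56.4%, the international pool 30/64 = 46.9% → Pool B
Overall: Pool B 121/250 = 48.4%, the international pool 116/218 = 53.2% → the international pool
Pool B wins each department group but the international pool wins overall — the comparison reverses. Pool B's applicants skew toward Law, which has a lower base rate.

No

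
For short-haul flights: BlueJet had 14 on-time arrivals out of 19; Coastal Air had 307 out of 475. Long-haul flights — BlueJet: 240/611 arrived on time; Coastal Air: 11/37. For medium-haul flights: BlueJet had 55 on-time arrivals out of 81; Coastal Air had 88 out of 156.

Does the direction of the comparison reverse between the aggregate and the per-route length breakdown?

Short-haul: BlueJet 14/19 = 73.7%, Coastal Air 307/475 = 64.6% → BlueJet
Long-haul: BlueJet 240/611 = 39.3%, Coastal Air 11/37 = 29.7% → BlueJet
Medium-haul: BlueJet 55/81 = 67.9%, Coastal Air 88/156 = 56.4% → BlueJet
Overall: BlueJet 309/711 = 43.5%, Coastal Air 406/668 = 60.8% → Coastal Air
BlueJet wins each route group but Coastal Air wins overall — the comparison reverses. BlueJet's flights skew toward long-haul, which has a lower base rate.

Yes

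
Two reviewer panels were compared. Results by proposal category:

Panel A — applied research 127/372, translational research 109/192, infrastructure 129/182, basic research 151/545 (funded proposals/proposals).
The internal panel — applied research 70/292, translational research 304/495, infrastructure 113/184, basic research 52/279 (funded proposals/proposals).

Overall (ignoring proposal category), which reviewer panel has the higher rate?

the internal panel

Applied research: Panel A 127/372 = 34.1%, the internal panel 70/292 = 24.0% → Panel A
Translational research: Panel A 109/192 = 56.8%, the internal panel 304/495 = 61.4% → the internal panel
Infrastructure: Panel A 129/182 = 70.9%, the internal panel 113/184 = 61.4% → Panel A
Basic research: Panel A 151/545 = 27.7%, the internal panel 52/279 = 18.6% → Panel A
Overall: Panel A 516/1291 = 40.0%, the internal panel 539/1250 = 43.1% → the internal panel
(Neither sweeps every proposal group, but the internal panel has the higher pooled rate.)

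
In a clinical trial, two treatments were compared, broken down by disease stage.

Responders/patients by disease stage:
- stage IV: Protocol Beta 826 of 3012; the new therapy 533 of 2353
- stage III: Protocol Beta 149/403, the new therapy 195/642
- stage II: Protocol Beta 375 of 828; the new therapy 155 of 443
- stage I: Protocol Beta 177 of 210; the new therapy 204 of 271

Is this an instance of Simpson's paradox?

Stage IV: Protocol Beta 826/3012 = 27.4%, the new therapy 533/2353 = 22.7% → Protocol Beta
Stage III: Protocol Beta 149/403 = 37.0%, the new therapy 195/642 = 30.4% → Protocol Beta
Stage II: Protocol Beta 375/828 = 45.3%, the new therapy 155/443 = 35.0% → Protocol Beta
Stage I: Protocol Beta 177/210 = 84.3%, the new therapy 204/271 = 75.3% → Protocol Beta
Overall: Protocol Beta 1527/4453 = 34.3%, the new therapy 1087/3709 = 29.3% → Protocol Beta
Protocol Beta wins overall and in every disease group — no reversal.

No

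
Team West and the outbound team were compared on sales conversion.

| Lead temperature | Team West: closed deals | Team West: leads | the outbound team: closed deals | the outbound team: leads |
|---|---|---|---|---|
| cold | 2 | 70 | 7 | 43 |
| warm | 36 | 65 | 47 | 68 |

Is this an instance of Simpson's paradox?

Cold: Team West 2/70 = 2.9%, the outbound team 7/43 = 16.3% → the outbound team
Warm: Team West 36/65 = 55.4%, the outbound team 47/68 = 69.1% → the outbound team
Overall: Team West 38/135 = 28.1%, the outbound team 54/111 = 48.6% → the outbound team
The outbound team wins overall and in every lead group — no reversal.

No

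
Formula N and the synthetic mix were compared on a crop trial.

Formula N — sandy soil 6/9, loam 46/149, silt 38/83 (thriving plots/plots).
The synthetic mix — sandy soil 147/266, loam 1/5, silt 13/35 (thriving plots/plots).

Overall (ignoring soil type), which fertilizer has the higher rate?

the synthetic mix

Sandy soil: Formula N 6/9 = 66.7%, the synthetic mix 147/266 = 55.3% → Formula N
Loam: Formula N 46/149 = 30.9%, the synthetic mix 1/5 = 20.0% → Formula N
Silt: Formula N 38/83 = 45.8%, the synthetic mix 13/35 = 37.1% → Formula N
Overall: Formula N 90/241 = 37.3%, the synthetic mix 161/306 = 52.6% → the synthetic mix
(Formula N wins every soil group but the synthetic mix wins overall — Formula N's plots skew toward the low-rate loam group.)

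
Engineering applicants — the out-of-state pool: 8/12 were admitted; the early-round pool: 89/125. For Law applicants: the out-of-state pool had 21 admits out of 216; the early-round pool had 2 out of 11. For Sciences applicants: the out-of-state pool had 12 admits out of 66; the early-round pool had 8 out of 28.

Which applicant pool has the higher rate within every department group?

the early-round pool

Engineering: the out-of-state pool 8/12 = 66.7%, the early-round pool 89/125 = 71.2% → the early-round pool
Law: the out-of-state pool 21/216 = 9.7%, the early-round pool 2/11 = 18.2% → the early-round pool
Sciences: the out-of-state pool 12/66 = 18.2%, the early-round pool 8/28 = 28.6% → the early-round pool
The early-round pool has the higher rate in all 3 groups.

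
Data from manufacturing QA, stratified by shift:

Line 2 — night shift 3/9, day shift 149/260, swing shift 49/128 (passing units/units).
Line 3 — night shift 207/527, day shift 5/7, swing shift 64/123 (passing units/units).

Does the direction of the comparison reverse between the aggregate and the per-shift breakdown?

Night shift: Line 2 3/9 = 33.3%, Line 3 207/527 = 39.3% → Line 3
Day shift: Line 2 149/260 = 57.3%, Line 3 5/7 = 71.4% → Line 3
Swing shift: Line 2 49/128 = 38.3%, Line 3 64/123 = 52.0% → Line 3
Overall: Line 2 201/397 = 50.6%, Line 3 276/657 = 42.0% → Line 2
Line 3 wins each shift group but Line 2 wins overall — the comparison reverses. Line 3's units skew toward night shift, which has a lower base rate.

Yes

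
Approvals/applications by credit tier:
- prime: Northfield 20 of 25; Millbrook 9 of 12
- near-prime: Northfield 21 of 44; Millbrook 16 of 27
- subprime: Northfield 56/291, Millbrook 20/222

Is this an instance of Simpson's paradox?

Prime: Northfield 20/25 = 80.0%, Millbrook 9/12 = 75.0% → Northfield
Near-prime: Northfield 21/44 = 47.7%, Millbrook 16/27 = 59.3% → Millbrook
Subprime: Northfield 56/291 = 19.2%, Millbrook 20/222 = 9.0% → Northfield
Overall: Northfield 97/360 = 26.9%, Millbrook 45/261 = 17.2% → Northfield
Neither sweeps: Northfield wins 2 of 3 groups, Millbrook wins 1. Northfield wins overall but not every group — no Simpson reversal.

No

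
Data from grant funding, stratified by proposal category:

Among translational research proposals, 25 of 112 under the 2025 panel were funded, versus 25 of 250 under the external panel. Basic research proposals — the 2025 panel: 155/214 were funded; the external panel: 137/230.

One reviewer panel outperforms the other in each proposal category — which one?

the 2025 panel

Translational research: the 2025 panel 25/112 = 22.3%, the external panel 25/250 = 10.0% → the 2025 panel
Basic research: the 2025 panel 155/214 = 72.4%, the external panel 137/230 = 59.6% → the 2025 panel
The 2025 panel has the higher rate in both groups.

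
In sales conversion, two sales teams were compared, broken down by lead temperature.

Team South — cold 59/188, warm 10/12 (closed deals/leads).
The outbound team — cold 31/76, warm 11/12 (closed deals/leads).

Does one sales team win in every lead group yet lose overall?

Cold: Team South 59/188 = 31.4%, the outbound team 31/76 = 40.8% → the outbound team
Warm: Team South 10/12 = 83.3%, the outbound team 11/12 = 91.7% → the outbound team
Overall: Team South 69/200 = 34.5%, the outbound team 42/88 = 47.7% → the outbound team
The outbound team wins overall and in every lead group — no reversal.

No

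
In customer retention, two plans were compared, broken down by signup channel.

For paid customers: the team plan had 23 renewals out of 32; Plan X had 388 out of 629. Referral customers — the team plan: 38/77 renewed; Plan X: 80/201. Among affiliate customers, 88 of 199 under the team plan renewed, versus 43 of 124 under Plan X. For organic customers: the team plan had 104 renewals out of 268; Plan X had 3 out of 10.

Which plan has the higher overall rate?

Plan X

Paid: the team plan 23/32 = 71.9%, Plan X 388/629 = 61.7% → the team plan
Referral: the team plan 38/77 = 49.4%, Plan X 80/201 = 39.8% → the team plan
Affiliate: the team plan 88/199 = 44.2%, Plan X 43/124 = 34.7% → the team plan
Organic: the team plan 104/268 = 38.8%, Plan X 3/10 = 30.0% → the team plan
Overall: the team plan 253/576 = 43.9%, Plan X 514/964 = 53.3% → Plan X
(The team plan wins every signup group but Plan X wins overall — the team plan's customers skew toward the low-rate organic group.)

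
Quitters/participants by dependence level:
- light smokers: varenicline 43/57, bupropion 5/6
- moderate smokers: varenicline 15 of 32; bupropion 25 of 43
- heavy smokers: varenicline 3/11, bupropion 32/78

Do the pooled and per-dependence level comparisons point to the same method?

No

Light smokers: varenicline 43/57 = 75.4%, bupropion 5/6 = 83.3% → bupropion
Moderate smokers: varenicline 15/32 = 46.9%, bupropion 25/43 = 58.1% → bupropion
Heavy smokers: varenicline 3/11 = 27.3%, bupropion 32/78 = 41.0% → bupropion
Overall: varenicline 61/100 = 61.0%, bupropion 62/127 = 48.8% → varenicline
Bupropion wins each dependence group but varenicline wins overall — the comparison reverses. Bupropion's participants skew toward heavy smokers, which has a lower base rate.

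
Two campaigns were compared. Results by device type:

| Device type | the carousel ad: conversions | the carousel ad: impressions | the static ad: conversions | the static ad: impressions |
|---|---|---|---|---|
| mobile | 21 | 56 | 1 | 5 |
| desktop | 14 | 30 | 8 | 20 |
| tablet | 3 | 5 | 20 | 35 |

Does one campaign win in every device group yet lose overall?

Yes

Mobile: the carousel ad 21/56 = 37.5%, the static ad 1/5 = 20.0% → the carousel ad
Desktop: the carousel ad 14/30 = 46.7%, the static ad 8/20 = 40.0% → the carousel ad
Tablet: the carousel ad 3/5 = 60.0%, the static ad 20/35 = 57.1% → the carousel ad
Overall: the carousel ad 38/91 = 41.8%, the static ad 29/60 = 48.3% → the static ad
The carousel ad wins each device group but the static ad wins overall — the comparison reverses. The carousel ad's impressions skew toward mobile, which has a lower base rate.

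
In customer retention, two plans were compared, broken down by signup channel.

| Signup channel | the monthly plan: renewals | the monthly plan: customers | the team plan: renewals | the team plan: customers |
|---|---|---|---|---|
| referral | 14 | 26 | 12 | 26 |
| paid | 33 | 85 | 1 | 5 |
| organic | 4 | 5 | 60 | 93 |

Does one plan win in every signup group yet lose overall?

Referral: the monthly plan 14/26 = 53.8%, the team plan 12/26 = 46.2% → the monthly plan
Paid: the monthly plan 33/85 = 38.8%, the team plan 1/5 = 20.0% → the monthly plan
Organic: the monthly plan 4/5 = 80.0%, the team plan 60/93 = 64.5% → the monthly plan
Overall: the monthly plan 51/116 = 44.0%, the team plan 73/124 = 58.9% → the team plan
The monthly plan wins each signup group but the team plan wins overall — the comparison reverses. The monthly plan's customers skew toward paid, which has a lower base rate.

Yes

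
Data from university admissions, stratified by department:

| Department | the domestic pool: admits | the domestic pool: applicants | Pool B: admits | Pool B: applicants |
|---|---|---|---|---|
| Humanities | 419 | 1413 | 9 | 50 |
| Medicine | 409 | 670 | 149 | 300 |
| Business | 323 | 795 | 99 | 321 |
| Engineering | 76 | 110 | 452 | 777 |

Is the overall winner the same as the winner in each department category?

No

Humanities: the domestic pool 419/1413 = 29.7%, Pool B 9/50 = 18.0% → the domestic pool
Medicine: the domestic pool 409/670 = 61.0%, Pool B 149/300 = 49.7% → the domestic pool
Business: the domestic pool 323/795 = 40.6%, Pool B 99/321 = 30.8% → the domestic pool
Engineering: the domestic pool 76/110 = 69.1%, Pool B 452/777 = 58.2% → the domestic pool
Overall: the domestic pool 1227/2988 = 41.1%, Pool B 709/1448 = 49.0% → Pool B
The domestic pool wins each department group but Pool B wins overall — the comparison reverses. The domestic pool's applicants skew toward Humanities, which has a lower base rate.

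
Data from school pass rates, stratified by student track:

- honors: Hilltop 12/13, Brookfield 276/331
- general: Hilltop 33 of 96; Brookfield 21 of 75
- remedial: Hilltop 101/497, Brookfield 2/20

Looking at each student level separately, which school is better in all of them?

Hilltop

Honors: Hilltop 12/13 = 92.3%, Brookfield 276/331 = 83.4% → Hilltop
General: Hilltop 33/96 = 34.4%, Brookfield 21/75 = 28.0% → Hilltop
Remedial: Hilltop 101/497 = 20.3%, Brookfield 2/20 = 10.0% → Hilltop
Hilltop has the higher rate in all 3 groups.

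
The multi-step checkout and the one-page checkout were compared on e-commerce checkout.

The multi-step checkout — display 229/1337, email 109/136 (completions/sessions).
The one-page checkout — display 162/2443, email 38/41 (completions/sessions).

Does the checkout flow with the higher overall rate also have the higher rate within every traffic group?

Display: the multi-step checkout 229/1337 = 17.1%, the one-page checkout 162/2443 = 6.6% → the multi-step checkout
Email: the multi-step checkout 109/136 = 80.1%, the one-page checkout 38/41 = 92.7% → the one-page checkout
Overall: the multi-step checkout 338/1473 = 22.9%, the one-page checkout 200/2484 = 8.1% → the multi-step checkout
Neither sweeps: the multi-step checkout wins 1 of 2 groups, the one-page checkout wins 1. The multi-step checkout wins overall but not every group — no Simpson reversal.

No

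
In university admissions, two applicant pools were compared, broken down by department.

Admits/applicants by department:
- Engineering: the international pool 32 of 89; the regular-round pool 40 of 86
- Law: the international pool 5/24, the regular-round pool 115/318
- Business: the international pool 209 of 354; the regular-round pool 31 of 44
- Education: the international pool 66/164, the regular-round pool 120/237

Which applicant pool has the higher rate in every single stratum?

Engineering: the international pool 32/89 = 36.0%, the regular-round pool 40/86 = 46.5% → the regular-round pool
Law: the international pool 5/24 = 20.8%, the regular-round pool 115/318 = 36.2% → the regular-round pool
Business: the international pool 209/354 = 59.0%, the regular-round pool 31/44 = 70.5% → the regular-round pool
Education: the international pool 66/164 = 40.2%, the regular-round pool 120/237 = 50.6% → the regular-round pool
The regular-round pool has the higher rate in all 4 groups.

the regular-round pool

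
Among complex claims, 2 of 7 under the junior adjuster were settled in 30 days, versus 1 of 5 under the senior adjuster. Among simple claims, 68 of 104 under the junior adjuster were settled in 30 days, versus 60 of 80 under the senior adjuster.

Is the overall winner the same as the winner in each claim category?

Complex: the junior adjuster 2/7 = 28.6%, the senior adjuster 1/5 = 20.0% → the junior adjuster
Simple: the junior adjuster 68/104 = 65.4%, the senior adjuster 60/80 = 75.0% → the senior adjuster
Overall: the junior adjuster 70/111 = 63.1%, the senior adjuster 61/85 = 71.8% → the senior adjuster
Neither sweeps: the junior adjuster wins 1 of 2 groups, the senior adjuster wins 1. The senior adjuster wins overall but not every group — no Simpson reversal.

No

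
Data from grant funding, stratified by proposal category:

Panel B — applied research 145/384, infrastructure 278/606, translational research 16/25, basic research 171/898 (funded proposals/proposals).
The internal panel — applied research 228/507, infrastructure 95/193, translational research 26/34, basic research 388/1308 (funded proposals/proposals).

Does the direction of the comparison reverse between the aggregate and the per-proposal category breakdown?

No

Applied research: Panel B 145/384 = 37.8%, the internal panel 228/507 = 45.0% → the internal panel
Infrastructure: Panel B 278/606 = 45.9%, the internal panel 95/193 = 49.2% → the internal panel
Translational research: Panel B 16/25 = 64.0%, the internal panel 26/34 = 76.5% → the internal panel
Basic research: Panel B 171/898 = 19.0%, the internal panel 388/1308 = 29.7% → the internal panel
Overall: Panel B 610/1913 = 31.9%, the internal panel 737/2042 = 36.1% → the internal panel
The internal panel wins overall and in every proposal group — no reversal.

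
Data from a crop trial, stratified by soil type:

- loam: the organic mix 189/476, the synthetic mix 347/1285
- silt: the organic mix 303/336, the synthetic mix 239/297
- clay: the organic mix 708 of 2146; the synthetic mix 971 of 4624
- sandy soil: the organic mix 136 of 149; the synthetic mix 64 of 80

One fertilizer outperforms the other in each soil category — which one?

Loam: the organic mix 189/476 = 39.7%, the synthetic mix 347/1285 = 27.0% → the organic mix
Silt: the organic mix 303/336 = 90.2%, the synthetic mix 239/297 = 80.5% → the organic mix
Clay: the organic mix 708/2146 = 33.0%, the synthetic mix 971/4624 = 21.0% → the organic mix
Sandy soil: the organic mix 136/149 = 91.3%, the synthetic mix 64/80 = 80.0% → the organic mix
The organic mix has the higher rate in all 4 groups.

the organic mix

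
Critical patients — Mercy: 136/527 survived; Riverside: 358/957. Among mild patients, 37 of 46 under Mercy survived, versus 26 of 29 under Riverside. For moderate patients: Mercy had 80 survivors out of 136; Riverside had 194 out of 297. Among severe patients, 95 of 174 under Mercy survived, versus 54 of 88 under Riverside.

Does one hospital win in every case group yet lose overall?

No

Critical: Mercy 136/527 = 25.8%, Riverside 358/957 = 37.4% → Riverside
Mild: Mercy 37/46 = 80.4%, Riverside 26/29 = 89.7% → Riverside
Moderate: Mercy 80/136 = 58.8%, Riverside 194/297 = 65.3% → Riverside
Severe: Mercy 95/174 = 54.6%, Riverside 54/88 = 61.4% → Riverside
Overall: Mercy 348/883 = 39.4%, Riverside 632/1371 = 46.1% → Riverside
Riverside wins overall and in every case group — no reversal.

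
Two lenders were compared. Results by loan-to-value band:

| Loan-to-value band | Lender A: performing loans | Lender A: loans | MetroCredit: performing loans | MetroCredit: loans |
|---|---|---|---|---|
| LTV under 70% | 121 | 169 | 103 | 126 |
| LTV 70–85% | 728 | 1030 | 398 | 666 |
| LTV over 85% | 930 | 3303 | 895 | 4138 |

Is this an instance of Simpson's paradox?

LTV under 70%: Lender A 121/169 = 71.6%, MetroCredit 103/126 = 81.7% → MetroCredit
LTV 70–85%: Lender A 728/1030 = 70.7%, MetroCredit 398/666 = 59.8% → Lender A
LTV over 85%: Lender A 930/3303 = 28.2%, MetroCredit 895/4138 = 21.6% → Lender A
Overall: Lender A 1779/4502 = 39.5%, MetroCredit 1396/4930 = 28.3% → Lender A
Neither sweeps: Lender A wins 2 of 3 groups, MetroCredit wins 1. Lender A wins overall but not every group — no Simpson reversal.

No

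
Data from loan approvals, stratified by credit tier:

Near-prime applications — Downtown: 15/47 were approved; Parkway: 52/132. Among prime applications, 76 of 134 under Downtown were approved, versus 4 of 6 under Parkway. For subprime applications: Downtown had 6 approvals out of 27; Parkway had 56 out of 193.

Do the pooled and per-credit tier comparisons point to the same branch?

Near-prime: Downtown 15/47 = 31.9%, Parkway 52/132 = 39.4% → Parkway
Prime: Downtown 76/134 = 56.7%, Parkway 4/6 = 66.7% → Parkway
Subprime: Downtown 6/27 = 22.2%, Parkway 56/193 = 29.0% → Parkway
Overall: Downtown 97/208 = 46.6%, Parkway 112/331 = 33.8% → Downtown
Parkway wins each credit group but Downtown wins overall — the comparison reverses. Parkway's applications skew toward subprime, which has a lower base rate.

No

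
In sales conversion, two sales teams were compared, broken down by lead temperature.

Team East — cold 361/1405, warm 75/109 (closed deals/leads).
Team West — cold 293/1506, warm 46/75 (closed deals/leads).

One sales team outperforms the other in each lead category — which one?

Cold: Team East 361/1405 = 25.7%, Team West 293/1506 = 19.5% → Team East
Warm: Team East 75/109 = 68.8%, Team West 46/75 = 61.3% → Team East
Team East has the higher rate in both groups.

Team East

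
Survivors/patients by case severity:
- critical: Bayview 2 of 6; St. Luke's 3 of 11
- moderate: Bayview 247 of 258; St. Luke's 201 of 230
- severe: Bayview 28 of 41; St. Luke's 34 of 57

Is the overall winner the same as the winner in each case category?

Yes

Critical: Bayview 2/6 = 33.3%, St. Luke's 3/11 = 27.3% → Bayview
Moderate: Bayview 247/258 = 95.7%, St. Luke's 201/230 = 87.4% → Bayview
Severe: Bayview 28/41 = 68.3%, St. Luke's 34/57 = 59.6% → Bayview
Overall: Bayview 277/305 = 90.8%, St. Luke's 238/298 = 79.9% → Bayview
Bayview wins overall and in every case group — no reversal.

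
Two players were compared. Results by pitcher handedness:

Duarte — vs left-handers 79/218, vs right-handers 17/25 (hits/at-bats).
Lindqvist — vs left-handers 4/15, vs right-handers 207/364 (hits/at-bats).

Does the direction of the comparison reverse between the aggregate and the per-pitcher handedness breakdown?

Vs left-handers: Duarte 79/218 = 36.2%, Lindqvist 4/15 = 26.7% → Duarte
Vs right-handers: Duarte 17/25 = 68.0%, Lindqvist 207/364 = 56.9% → Duarte
Overall: Duarte 96/243 = 39.5%, Lindqvist 211/379 = 55.7% → Lindqvist
Duarte wins each pitcher group but Lindqvist wins overall — the comparison reverses. Duarte's at-bats skew toward vs left-handers, which has a lower base rate.

Yes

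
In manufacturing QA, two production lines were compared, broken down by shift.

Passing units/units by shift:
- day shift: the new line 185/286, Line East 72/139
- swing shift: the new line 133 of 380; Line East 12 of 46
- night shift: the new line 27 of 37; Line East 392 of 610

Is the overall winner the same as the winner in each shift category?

No

Day shift: the new line 185/286 = 64.7%, Line East 72/139 = 51.8% → the new line
Swing shift: the new line 133/380 = 35.0%, Line East 12/46 = 26.1% → the new line
Night shift: the new line 27/37 = 73.0%, Line East 392/610 = 64.3% → the new line
Overall: the new line 345/703 = 49.1%, Line East 476/795 = 59.9% → Line East
The new line wins each shift group but Line East wins overall — the comparison reverses. The new line's units skew toward swing shift, which has a lower base rate.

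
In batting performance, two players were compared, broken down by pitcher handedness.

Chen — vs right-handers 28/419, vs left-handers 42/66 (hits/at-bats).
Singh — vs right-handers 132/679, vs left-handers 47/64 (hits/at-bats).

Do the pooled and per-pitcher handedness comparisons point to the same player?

Vs right-handers: Chen 28/419 = 6.7%, Singh 132/679 = 19.4% → Singh
Vs left-handers: Chen 42/66 = 63.6%, Singh 47/64 = 73.4% → Singh
Overall: Chen 70/485 = 14.4%, Singh 179/743 = 24.1% → Singh
Singh wins overall and in every pitcher group — no reversal.

Yes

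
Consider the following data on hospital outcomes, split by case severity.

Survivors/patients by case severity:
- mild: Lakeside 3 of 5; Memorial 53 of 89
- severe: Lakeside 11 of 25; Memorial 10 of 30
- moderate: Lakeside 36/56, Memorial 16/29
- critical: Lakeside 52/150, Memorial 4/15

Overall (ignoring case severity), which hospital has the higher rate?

Mild: Lakeside 3/5 = 60.0%, Memorial 53/89 = 59.6% → Lakeside
Severe: Lakeside 11/25 = 44.0%, Memorial 10/30 = 33.3% → Lakeside
Moderate: Lakeside 36/56 = 64.3%, Memorial 16/29 = 55.2% → Lakeside
Critical: Lakeside 52/150 = 34.7%, Memorial 4/15 = 26.7% → Lakeside
Overall: Lakeside 102/236 = 43.2%, Memorial 83/163 = 50.9% → Memorial
(Lakeside wins every case group but Memorial wins overall — Lakeside's patients skew toward the low-rate critical group.)

Memorial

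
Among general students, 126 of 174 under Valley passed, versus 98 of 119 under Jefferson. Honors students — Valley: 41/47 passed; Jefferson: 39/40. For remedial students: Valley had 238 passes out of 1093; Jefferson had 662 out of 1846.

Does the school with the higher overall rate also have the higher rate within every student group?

General: Valley 126/174 = 72.4%, Jefferson 98/119 = 82.4% → Jefferson
Honors: Valley 41/47 = 87.2%, Jefferson 39/40 = 97.5% → Jefferson
Remedial: Valley 238/1093 = 21.8%, Jefferson 662/1846 = 35.9% → Jefferson
Overall: Valley 405/1314 = 30.8%, Jefferson 799/2005 = 39.9% → Jefferson
Jefferson wins overall and in every student group — no reversal.

Yes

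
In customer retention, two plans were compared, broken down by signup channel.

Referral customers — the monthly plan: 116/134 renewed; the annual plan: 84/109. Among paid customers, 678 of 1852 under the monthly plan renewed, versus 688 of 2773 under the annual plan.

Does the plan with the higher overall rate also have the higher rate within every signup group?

Referral: the monthly plan 116/134 = 86.6%, the annual plan 84/109 = 77.1% → the monthly plan
Paid: the monthly plan 678/1852 = 36.6%, the annual plan 688/2773 = 24.8% → the monthly plan
Overall: the monthly plan 794/1986 = 40.0%, the annual plan 772/2882 = 26.8% → the monthly plan
The monthly plan wins overall and in every signup group — no reversal.

Yes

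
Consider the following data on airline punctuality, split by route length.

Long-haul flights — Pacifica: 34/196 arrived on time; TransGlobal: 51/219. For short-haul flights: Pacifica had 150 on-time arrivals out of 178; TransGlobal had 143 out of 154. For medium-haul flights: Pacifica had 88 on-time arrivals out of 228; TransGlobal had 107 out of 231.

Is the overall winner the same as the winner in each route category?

Long-haul: Pacifica 34/196 = 17.3%, TransGlobal 51/219 = 23.3% → TransGlobal
Short-haul: Pacifica 150/178 = 84.3%, TransGlobal 143/154 = 92.9% → TransGlobal
Medium-haul: Pacifica 88/228 = 38.6%, TransGlobal 107/231 = 46.3% → TransGlobal
Overall: Pacifica 272/602 = 45.2%, TransGlobal 301/604 = 49.8% → TransGlobal
TransGlobal wins overall and in every route group — no reversal.

Yes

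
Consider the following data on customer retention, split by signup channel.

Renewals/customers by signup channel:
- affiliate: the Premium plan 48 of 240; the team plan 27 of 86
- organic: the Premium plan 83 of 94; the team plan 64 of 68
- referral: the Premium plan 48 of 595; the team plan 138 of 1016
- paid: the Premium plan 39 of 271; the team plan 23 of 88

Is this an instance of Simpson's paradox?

Affiliate: the Premium plan 48/240 = 20.0%, the team plan 27/86 = 31.4% → the team plan
Organic: the Premium plan 83/94 = 88.3%, the team plan 64/68 = 94.1% → the team plan
Referral: the Premium plan 48/595 = 8.1%, the team plan 138/1016 = 13.6% → the team plan
Paid: the Premium plan 39/271 = 14.4%, the team plan 23/88 = 26.1% → the team plan
Overall: the Premium plan 218/1200 = 18.2%, the team plan 252/1258 = 20.0% → the team plan
The team plan wins overall and in every signup group — no reversal.

No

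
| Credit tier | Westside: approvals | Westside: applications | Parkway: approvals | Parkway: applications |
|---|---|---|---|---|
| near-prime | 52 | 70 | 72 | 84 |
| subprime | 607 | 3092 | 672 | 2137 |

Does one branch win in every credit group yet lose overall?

Near-prime: Westside 52/70 = 74.3%, Parkway 72/84 = 85.7% → Parkway
Subprime: Westside 607/3092 = 19.6%, Parkway 672/2137 = 31.4% → Parkway
Overall: Westside 659/3162 = 20.8%, Parkway 744/2221 = 33.5% → Parkway
Parkway wins overall and in every credit group — no reversal.

No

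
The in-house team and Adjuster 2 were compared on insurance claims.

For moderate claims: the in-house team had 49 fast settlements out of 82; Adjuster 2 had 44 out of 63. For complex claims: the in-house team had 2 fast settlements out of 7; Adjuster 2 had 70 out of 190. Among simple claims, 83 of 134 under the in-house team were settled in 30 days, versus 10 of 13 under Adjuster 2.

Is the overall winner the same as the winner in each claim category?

No

Moderate: the in-house team 49/82 = 59.8%, Adjuster 2 44/63 = 69.8% → Adjuster 2
Complex: the in-house team 2/7 = 28.6%, Adjuster 2 70/190 = 36.8% → Adjuster 2
Simple: the in-house team 83/134 = 61.9%, Adjuster 2 10/13 = 76.9% → Adjuster 2
Overall: the in-house team 134/223 = 60.1%, Adjuster 2 124/266 = 46.6% → the in-house team
Adjuster 2 wins each claim group but the in-house team wins overall — the comparison reverses. Adjuster 2's claims skew toward complex, which has a lower base rate.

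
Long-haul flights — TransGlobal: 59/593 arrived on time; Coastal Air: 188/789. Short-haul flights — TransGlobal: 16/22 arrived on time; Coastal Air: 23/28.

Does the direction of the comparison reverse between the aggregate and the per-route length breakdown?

No

Long-haul: TransGlobal 59/593 = 9.9%, Coastal Air 188/789 = 23.8% → Coastal Air
Short-haul: TransGlobal 16/22 = 72.7%, Coastal Air 23/28 = 82.1% → Coastal Air
Overall: TransGlobal 75/615 = 12.2%, Coastal Air 211/817 = 25.8% → Coastal Air
Coastal Air wins overall and in every route group — no reversal.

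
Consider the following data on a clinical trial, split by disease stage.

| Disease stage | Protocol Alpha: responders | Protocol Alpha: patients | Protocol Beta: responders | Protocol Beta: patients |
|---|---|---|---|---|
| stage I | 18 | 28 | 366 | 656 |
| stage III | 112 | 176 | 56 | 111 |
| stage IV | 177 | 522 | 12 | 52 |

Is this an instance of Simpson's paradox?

Stage I: Protocol Alpha 18/28 = 64.3%, Protocol Beta 366/656 = 55.8% → Protocol Alpha
Stage III: Protocol Alpha 112/176 = 63.6%, Protocol Beta 56/111 = 50.5% → Protocol Alpha
Stage IV: Protocol Alpha 177/522 = 33.9%, Protocol Beta 12/52 = 23.1% → Protocol Alpha
Overall: Protocol Alpha 307/726 = 42.3%, Protocol Beta 434/819 = 53.0% → Protocol Beta
Protocol Alpha wins each disease group but Protocol Beta wins overall — the comparison reverses. Protocol Alpha's patients skew toward stage IV, which has a lower base rate.

Yes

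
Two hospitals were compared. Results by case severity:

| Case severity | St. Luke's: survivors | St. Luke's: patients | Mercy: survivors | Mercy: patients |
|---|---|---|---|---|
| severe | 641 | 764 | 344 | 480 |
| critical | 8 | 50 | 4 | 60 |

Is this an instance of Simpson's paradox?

Severe: St. Luke's 641/764 = 83.9%, Mercy 344/480 = 71.7% → St. Luke's
Critical: St. Luke's 8/50 = 16.0%, Mercy 4/60 = 6.7% → St. Luke's
Overall: St. Luke's 649/814 = 79.7%, Mercy 348/540 = 64.4% → St. Luke's
St. Luke's wins overall and in every case group — no reversal.

No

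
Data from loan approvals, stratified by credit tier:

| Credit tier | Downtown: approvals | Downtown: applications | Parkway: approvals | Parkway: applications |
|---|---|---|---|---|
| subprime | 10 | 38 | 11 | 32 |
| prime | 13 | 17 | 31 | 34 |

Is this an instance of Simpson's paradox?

No

Subprime: Downtown 10/38 = 26.3%, Parkway 11/32 = 34.4% → Parkway
Prime: Downtown 13/17 = 76.5%, Parkway 31/34 = 91.2% → Parkway
Overall: Downtown 23/55 = 41.8%, Parkway 42/66 = 63.6% → Parkway
Parkway wins overall and in every credit group — no reversal.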